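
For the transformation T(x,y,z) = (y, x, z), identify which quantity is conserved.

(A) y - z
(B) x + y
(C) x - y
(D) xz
B

Apply T(x,y,z) = (y, x, z) to each option, i.e. replace (x, y, z) by the transformed coordinates.
Substitute the transformed coordinates into each option and compare with the original:
(A) y - z  ->  (x) - (z) = x - z   [differs from y - z: not invariant]
(B) x + y  ->  (y) + (x) = x + y   [equals x + y: invariant]
(C) x - y  ->  (y) - (x) = -x + y   [differs from x - y: not invariant]
(D) xz  ->  (y)(z) = yz   [differs from xz: not invariant]

Only option (B), x + y, is unchanged by the transformation.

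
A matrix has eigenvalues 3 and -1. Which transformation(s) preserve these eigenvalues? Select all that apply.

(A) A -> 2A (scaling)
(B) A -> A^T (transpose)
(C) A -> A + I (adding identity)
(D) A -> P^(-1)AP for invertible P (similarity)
B and D

Eigenvalues are preserved by:
1. Similarity transformations: A -> P^(-1)AP (same characteristic polynomial)
2. Transpose: A^T has the same eigenvalues as A

Eigenvalues are NOT preserved by:
- Adding identity: eigenvalues become 3+1, -1+1
- Scaling: eigenvalues become 6, -2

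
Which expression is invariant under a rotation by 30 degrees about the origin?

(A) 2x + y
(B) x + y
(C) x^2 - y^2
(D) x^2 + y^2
D

A rotation by 30 degrees sends (x, y) to (sqrt(3)x/2 - y/2, x/2 + sqrt(3)y/2).
Substitute the transformed coordinates into each option and compare with the original:
(A) 2x + y  ->  2(sqrt(3)x/2 - y/2) + (x/2 + sqrt(3)y/2) = x/2 + sqrt(3)x - y + sqrt(3)y/2   [differs from 2x + y: not invariant]
(B) x + y  ->  (sqrt(3)x/2 - y/2) + (x/2 + sqrt(3)y/2) = x/2 + sqrt(3)x/2 - y/2 + sqrt(3)y/2   [differs from x + y: not invariant]
(C) x^2 - y^2  ->  (sqrt(3)x/2 - y/2)^2 - (x/2 + sqrt(3)y/2)^2 = x^2/2 - sqrt(3)xy - y^2/2   [differs from x^2 - y^2: not invariant]
(D) x^2 + y^2  ->  (sqrt(3)x/2 - y/2)^2 + (x/2 + sqrt(3)y/2)^2 = x^2 + y^2   [equals x^2 + y^2: invariant]

Only option (D), x^2 + y^2, is unchanged by the transformation.
Geometrically, x^2 + y^2 is the squared distance from the origin, which every rotation about the origin preserves.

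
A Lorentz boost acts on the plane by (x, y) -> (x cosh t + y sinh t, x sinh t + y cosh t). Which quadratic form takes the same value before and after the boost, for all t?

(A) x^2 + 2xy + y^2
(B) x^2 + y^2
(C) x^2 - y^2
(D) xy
C

Write x' = x cosh t + y sinh t, y' = x sinh t + y cosh t and substitute into each option:
(A) x^2 + 2xy + y^2: (x' + y')^2 with x' + y' = (x + y)(cosh t + sinh t) = (x + y)e^t, so it becomes (x + y)^2 e^(2t)   [not invariant for t != 0]
(B) x^2 + y^2: (x cosh t + y sinh t)^2 + (x sinh t + y cosh t)^2 = (x^2 + y^2)(cosh^2 t + sinh^2 t) + 4xy sinh t cosh t = (x^2 + y^2) cosh 2t + 2xy sinh 2t   [not invariant for t != 0]
(C) x^2 - y^2: (x cosh t + y sinh t)^2 - (x sinh t + y cosh t)^2 = x^2(cosh^2 t - sinh^2 t) + 2xy(cosh t sinh t - sinh t cosh t) + y^2(sinh^2 t - cosh^2 t) = x^2 - y^2   [invariant, using cosh^2 t - sinh^2 t = 1]
(D) xy: (x cosh t + y sinh t)(x sinh t + y cosh t) = xy(cosh^2 t + sinh^2 t) + (x^2 + y^2) sinh t cosh t = xy cosh 2t + (x^2 + y^2)(sinh 2t)/2   [not invariant for t != 0]

Only (C) x^2 - y^2 is unchanged; it is the Minkowski form preserved by Lorentz boosts, just as x^2 + y^2 is preserved by ordinary rotations.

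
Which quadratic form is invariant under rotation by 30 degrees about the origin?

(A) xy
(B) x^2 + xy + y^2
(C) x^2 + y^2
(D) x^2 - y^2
C

Rotation by 30 degrees sends (x, y) to (sqrt(3)x/2 - y/2, x/2 + sqrt(3)y/2).
Substitute the transformed coordinates into each option and compare with the original:
(A) xy  ->  (sqrt(3)x/2 - y/2)(x/2 + sqrt(3)y/2) = sqrt(3)x^2/4 + xy/2 - sqrt(3)y^2/4   [differs from xy: not invariant]
(B) x^2 + xy + y^2  ->  (sqrt(3)x/2 - y/2)^2 + (sqrt(3)x/2 - y/2)(x/2 + sqrt(3)y/2) + (x/2 + sqrt(3)y/2)^2 = sqrt(3)x^2/4 + x^2 + xy/2 - sqrt(3)y^2/4 + y^2   [differs from x^2 + xy + y^2: not invariant]
(C) x^2 + y^2  ->  (sqrt(3)x/2 - y/2)^2 + (x/2 + sqrt(3)y/2)^2 = x^2 + y^2   [equals x^2 + y^2: invariant]
(D) x^2 - y^2  ->  (sqrt(3)x/2 - y/2)^2 - (x/2 + sqrt(3)y/2)^2 = x^2/2 - sqrt(3)xy - y^2/2   [differs from x^2 - y^2: not invariant]

Only option (C), x^2 + y^2, is unchanged by the transformation.
x^2 + y^2 is the squared distance from the origin, which rotations preserve.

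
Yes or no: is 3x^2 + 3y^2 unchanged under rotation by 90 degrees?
Yes

Applying rotation by 90 degrees: x' = x*cos(90 degrees) - y*sin(90 degrees) = -y, y' = x*sin(90 degrees) + y*cos(90 degrees) = x

Substituting into 3x^2 + 3y^2:
3(-y)^2 + 3(x)^2
= 3x^2 + 3y^2

This equals the original expression 3x^2 + 3y^2, so it IS invariant.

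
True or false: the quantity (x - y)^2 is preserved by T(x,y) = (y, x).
True

Substitute T(x,y) = (y, x) into the expression and compare with the original.

Original: (x - y)^2
After applying T: ((y) - (x))^2 = x^2 - 2xy + y^2

This is identical to the original (x - y)^2, so the expression is invariant.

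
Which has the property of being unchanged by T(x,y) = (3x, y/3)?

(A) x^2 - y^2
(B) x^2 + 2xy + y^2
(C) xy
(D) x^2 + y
C

An expression E(x,y) is invariant under T if E(T(x,y)) = E(x,y). Here T(x,y) = (3x, y/3).
Substitute the transformed coordinates into each option and compare with the original:
(A) x^2 - y^2  ->  (3x)^2 - (y/3)^2 = 9x^2 - y^2/9   [differs from x^2 - y^2: not invariant]
(B) x^2 + 2xy + y^2  ->  (3x)^2 + 2(3x)(y/3) + (y/3)^2 = 9x^2 + 2xy + y^2/9   [differs from x^2 + 2xy + y^2: not invariant]
(C) xy  ->  (3x)(y/3) = xy   [equals xy: invariant]
(D) x^2 + y  ->  (3x)^2 + (y/3) = 9x^2 + y/3   [differs from x^2 + y: not invariant]

Only option (C), xy, is unchanged by the transformation.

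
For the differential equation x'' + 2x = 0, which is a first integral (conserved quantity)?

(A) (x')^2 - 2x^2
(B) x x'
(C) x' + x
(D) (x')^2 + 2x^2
D

A first integral I satisfies dI/dt = 0 along every solution. Differentiate each option and use the equation of motion:
(A) d/dt[(x')^2 - 2x^2] = 2x'x'' - 4x x' = -8x x', not identically 0
(B) d/dt[x x'] = (x')^2 + x x'' = (x')^2 - 2x^2, not identically 0
(C) d/dt[x' + x] = x'' + x' = -2x + x', not identically 0
(D) d/dt[(x')^2 + 2x^2] = 2x'x'' + 4x x' = 2x'(-2x) + 4x x' = 0

Only (D) has zero time-derivative. So the energy-like quantity (x')^2 + 2x^2 is the first integral.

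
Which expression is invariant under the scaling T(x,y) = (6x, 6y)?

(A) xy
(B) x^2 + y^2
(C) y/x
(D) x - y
C

Under the uniform scaling T(x,y) = (6x, 6y):
Substitute the transformed coordinates into each option and compare with the original:
(A) xy  ->  (6x)(6y) = 36xy   [differs from xy: not invariant]
(B) x^2 + y^2  ->  (6x)^2 + (6y)^2 = 36x^2 + 36y^2   [differs from x^2 + y^2: not invariant]
(C) y/x  ->  (6y)/(6x) = y/x   [equals y/x: invariant]
(D) x - y  ->  (6x) - (6y) = 6x - 6y   [differs from x - y: not invariant]

Only option (C), y/x, is unchanged by the transformation.
The common factor 6 cancels in a ratio of coordinates, while sums, products and sums of squares pick up factors of 6 or 36.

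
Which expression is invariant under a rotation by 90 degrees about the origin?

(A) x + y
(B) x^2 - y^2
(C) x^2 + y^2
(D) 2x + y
C

A rotation by 90 degrees sends (x, y) to (-y, x).
Substitute the transformed coordinates into each option and compare with the original:
(A) x + y  ->  (-y) + (x) = x - y   [differs from x + y: not invariant]
(B) x^2 - y^2  ->  (-y)^2 - (x)^2 = -x^2 + y^2   [differs from x^2 - y^2: not invariant]
(C) x^2 + y^2  ->  (-y)^2 + (x)^2 = x^2 + y^2   [equals x^2 + y^2: invariant]
(D) 2x + y  ->  2(-y) + (x) = x - 2y   [differs from 2x + y: not invariant]

Only option (C), x^2 + y^2, is unchanged by the transformation.
Geometrically, x^2 + y^2 is the squared distance from the origin, which every rotation about the origin preserves.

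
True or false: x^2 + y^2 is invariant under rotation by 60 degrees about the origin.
True

Applying rotation by 60 degrees: x' = x*cos(60 degrees) - y*sin(60 degrees) = x/2 - sqrt(3)y/2, y' = x*sin(60 degrees) + y*cos(60 degrees) = sqrt(3)x/2 + y/2

Substituting into x^2 + y^2:
(x/2 - sqrt(3)y/2)^2 + (sqrt(3)x/2 + y/2)^2
= x^2 + y^2

This equals the original expression x^2 + y^2, so it IS invariant.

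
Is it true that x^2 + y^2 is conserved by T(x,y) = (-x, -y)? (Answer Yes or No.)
Yes

Substitute T(x,y) = (-x, -y) into the expression and compare with the original.

Original: x^2 + y^2
After applying T: (-x)^2 + (-y)^2 = x^2 + y^2

This is identical to the original x^2 + y^2, so the expression is invariant.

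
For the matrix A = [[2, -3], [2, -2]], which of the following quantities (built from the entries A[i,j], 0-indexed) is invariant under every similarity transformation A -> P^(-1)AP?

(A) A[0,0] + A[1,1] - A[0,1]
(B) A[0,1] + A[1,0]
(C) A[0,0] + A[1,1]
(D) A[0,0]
C

A[0,0] + A[1,1] is the trace of A. By the cyclic property of the trace, tr(P^(-1)AP) = tr(APP^(-1)) = tr(A), so it is the same for every matrix similar to A.

The other combinations are not similarity invariants. For example, take P = [[1, 1], [1, 2]] (det P = 1), so P^(-1) = [[2, -1], [-1, 1]] and
B = P^(-1)AP = [[-2, -6], [1, 2]].
Evaluating each option on A and on B:
(A) A[0,0] + A[1,1] - A[0,1]: 3 for A, 6 for B -> changes
(B) A[0,1] + A[1,0]: -1 for A, -5 for B -> changes
(C) A[0,0] + A[1,1]: 0 for A, 0 for B -> unchanged
(D) A[0,0]: 2 for A, -2 for B -> changes

Only (C) A[0,0] + A[1,1] = 0 survives (and it does so for every P, not just this one), so it is the invariant.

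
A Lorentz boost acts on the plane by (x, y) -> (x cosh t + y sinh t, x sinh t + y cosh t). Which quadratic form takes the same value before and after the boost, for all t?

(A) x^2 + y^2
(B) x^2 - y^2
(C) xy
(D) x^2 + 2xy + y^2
B

Write x' = x cosh t + y sinh t, y' = x sinh t + y cosh t and substitute into each option:
(A) x^2 + y^2: (x cosh t + y sinh t)^2 + (x sinh t + y cosh t)^2 = (x^2 + y^2)(cosh^2 t + sinh^2 t) + 4xy sinh t cosh t = (x^2 + y^2) cosh 2t + 2xy sinh 2t   [not invariant for t != 0]
(B) x^2 - y^2: (x cosh t + y sinh t)^2 - (x sinh t + y cosh t)^2 = x^2(cosh^2 t - sinh^2 t) + 2xy(cosh t sinh t - sinh t cosh t) + y^2(sinh^2 t - cosh^2 t) = x^2 - y^2   [invariant, using cosh^2 t - sinh^2 t = 1]
(C) xy: (x cosh t + y sinh t)(x sinh t + y cosh t) = xy(cosh^2 t + sinh^2 t) + (x^2 + y^2) sinh t cosh t = xy cosh 2t + (x^2 + y^2)(sinh 2t)/2   [not invariant for t != 0]
(D) x^2 + 2xy + y^2: (x' + y')^2 with x' + y' = (x + y)(cosh t + sinh t) = (x + y)e^t, so it becomes (x + y)^2 e^(2t)   [not invariant for t != 0]

Only (B) x^2 - y^2 is unchanged; it is the Minkowski form preserved by Lorentz boosts, just as x^2 + y^2 is preserved by ordinary rotations.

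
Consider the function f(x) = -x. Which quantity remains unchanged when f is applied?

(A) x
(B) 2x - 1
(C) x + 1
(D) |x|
D

For f(x) = -x:
Applying f replaces x by -x. Since |-x| = |x|, the absolute value is unchanged by f, whereas x -> -x, 2x - 1 -> -2x - 1 and x + 1 -> -x + 1 all change.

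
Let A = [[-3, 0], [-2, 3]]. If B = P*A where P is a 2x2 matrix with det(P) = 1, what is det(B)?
-9

By the multiplicative property of determinants, det(B) = det(P*A) = det(P) * det(A) = det(A),
so the determinant is invariant under multiplication by any determinant-1 matrix; we just need det(A).

det(A) = (-3)(3) - (0)(-2) = -9 - 0 = -9

Therefore det(B) = 1 * (-9) = -9.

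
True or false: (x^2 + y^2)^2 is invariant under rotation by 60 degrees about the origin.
True

Applying rotation by 60 degrees: x' = x*cos(60 degrees) - y*sin(60 degrees) = x/2 - sqrt(3)y/2, y' = x*sin(60 degrees) + y*cos(60 degrees) = sqrt(3)x/2 + y/2

Substituting into (x^2 + y^2)^2:
((x/2 - sqrt(3)y/2)^2 + (sqrt(3)x/2 + y/2)^2)^2
= x^4 + 2x^2y^2 + y^4 = (x^2 + y^2)^2

This equals the original expression (x^2 + y^2)^2, so it IS invariant.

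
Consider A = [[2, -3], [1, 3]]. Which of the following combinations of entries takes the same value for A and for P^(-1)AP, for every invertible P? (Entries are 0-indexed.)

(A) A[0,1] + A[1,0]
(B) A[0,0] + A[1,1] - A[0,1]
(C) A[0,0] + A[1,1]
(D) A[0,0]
C

A[0,0] + A[1,1] is the trace of A. By the cyclic property of the trace, tr(P^(-1)AP) = tr(APP^(-1)) = tr(A), so it is the same for every matrix similar to A.

The other combinations are not similarity invariants. For example, take P = [[1, 1], [1, 2]] (det P = 1), so P^(-1) = [[2, -1], [-1, 1]] and
B = P^(-1)AP = [[-6, -15], [5, 11]].
Evaluating each option on A and on B:
(A) A[0,1] + A[1,0]: -2 for A, -10 for B -> changes
(B) A[0,0] + A[1,1] - A[0,1]: 8 for A, 20 for B -> changes
(C) A[0,0] + A[1,1]: 5 for A, 5 for B -> unchanged
(D) A[0,0]: 2 for A, -6 for B -> changes

Only (C) A[0,0] + A[1,1] = 5 survives (and it does so for every P, not just this one), so it is the invariant.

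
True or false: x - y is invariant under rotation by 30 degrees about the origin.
False

Applying rotation by 30 degrees: x' = x*cos(30 degrees) - y*sin(30 degrees) = sqrt(3)x/2 - y/2, y' = x*sin(30 degrees) + y*cos(30 degrees) = x/2 + sqrt(3)y/2

Substituting into x - y:
(sqrt(3)x/2 - y/2) - (x/2 + sqrt(3)y/2)
= -x/2 + sqrt(3)x/2 - sqrt(3)y/2 - y/2

This differs from the original expression x - y, so it is NOT invariant.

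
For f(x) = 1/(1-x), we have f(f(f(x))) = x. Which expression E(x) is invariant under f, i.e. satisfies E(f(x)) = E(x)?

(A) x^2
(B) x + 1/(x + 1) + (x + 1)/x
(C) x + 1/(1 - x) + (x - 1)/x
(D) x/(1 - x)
C

Replace x by f(x) = 1/(1 - x) in each option and simplify. As a quick numerical cross-check, also compare E(5) with E(f(5)) = E(-1/4).

(A) x^2  ->  (1/(1 - x))^2 = (x - 1)^(-2); check: E(5) = 25 but E(-1/4) = 1/16.   [not invariant]
(B) x + 1/(x + 1) + (x + 1)/x  ->  (1/(1 - x)) + 1/((1/(1 - x)) + 1) + ((1/(1 - x)) + 1)/(1/(1 - x)) = (-x^3 + 6x^2 - 11x + 7)/(x^2 - 3x + 2); check: E(5) = 191/30 but E(-1/4) = -23/12.   [not invariant]
(C) x + 1/(1 - x) + (x - 1)/x  ->  (1/(1 - x)) + 1/(1 - (1/(1 - x))) + ((1/(1 - x)) - 1)/(1/(1 - x)), which simplifies back to x + 1/(1 - x) + (x - 1)/x; check: E(5) = 111/20, E(-1/4) = 111/20.   [invariant]
(D) x/(1 - x)  ->  (1/(1 - x))/(1 - (1/(1 - x))) = -1/x; check: E(5) = -5/4 but E(-1/4) = -1/5.   [not invariant]

Only (C) is unchanged. Indeed f(f(x)) = 1/(1 - 1/(1-x)) = (1-x)/(-x) = (x-1)/x, so E(x) = x + f(x) + f(f(x)) is the sum over the whole 3-cycle; applying f just permutes the three terms cyclically (x -> f(x) -> f(f(x)) -> x), leaving the sum unchanged.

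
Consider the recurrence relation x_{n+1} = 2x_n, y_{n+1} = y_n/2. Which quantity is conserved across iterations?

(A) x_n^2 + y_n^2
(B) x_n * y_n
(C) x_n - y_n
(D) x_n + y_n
B

For the recurrence x_{n+1} = 2x_n, y_{n+1} = y_n/2:

x_{n+1} * y_{n+1} = (2x_n) * (y_n/2) = x_n * y_n
The product is conserved.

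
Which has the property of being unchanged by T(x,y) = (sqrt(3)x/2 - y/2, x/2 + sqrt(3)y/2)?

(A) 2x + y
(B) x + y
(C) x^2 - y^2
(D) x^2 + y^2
D

An expression E(x,y) is invariant under T if E(T(x,y)) = E(x,y). Here T(x,y) = (sqrt(3)x/2 - y/2, x/2 + sqrt(3)y/2).
Substitute the transformed coordinates into each option and compare with the original:
(A) 2x + y  ->  2(sqrt(3)x/2 - y/2) + (x/2 + sqrt(3)y/2) = x/2 + sqrt(3)x - y + sqrt(3)y/2   [differs from 2x + y: not invariant]
(B) x + y  ->  (sqrt(3)x/2 - y/2) + (x/2 + sqrt(3)y/2) = x/2 + sqrt(3)x/2 - y/2 + sqrt(3)y/2   [differs from x + y: not invariant]
(C) x^2 - y^2  ->  (sqrt(3)x/2 - y/2)^2 - (x/2 + sqrt(3)y/2)^2 = x^2/2 - sqrt(3)xy - y^2/2   [differs from x^2 - y^2: not invariant]
(D) x^2 + y^2  ->  (sqrt(3)x/2 - y/2)^2 + (x/2 + sqrt(3)y/2)^2 = x^2 + y^2   [equals x^2 + y^2: invariant]

Only option (D), x^2 + y^2, is unchanged by the transformation.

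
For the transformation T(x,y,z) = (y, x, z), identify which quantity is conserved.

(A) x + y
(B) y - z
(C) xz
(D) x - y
A

Apply T(x,y,z) = (y, x, z) to each option, i.e. replace (x, y, z) by the transformed coordinates.
Substitute the transformed coordinates into each option and compare with the original:
(A) x + y  ->  (y) + (x) = x + y   [equals x + y: invariant]
(B) y - z  ->  (x) - (z) = x - z   [differs from y - z: not invariant]
(C) xz  ->  (y)(z) = yz   [differs from xz: not invariant]
(D) x - y  ->  (y) - (x) = -x + y   [differs from x - y: not invariant]

Only option (A), x + y, is unchanged by the transformation.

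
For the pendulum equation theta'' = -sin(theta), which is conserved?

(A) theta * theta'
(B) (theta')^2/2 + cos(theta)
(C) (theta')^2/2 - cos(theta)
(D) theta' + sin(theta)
C

A first integral I satisfies dI/dt = 0 along every solution. Differentiate each option and use the equation of motion:
(A) d/dt[theta * theta'] = (theta')^2 + theta theta'' = (theta')^2 - theta sin(theta), not identically 0
(B) d/dt[(theta')^2/2 + cos(theta)] = theta' theta'' - sin(theta) theta' = -2 theta' sin(theta), not identically 0
(C) d/dt[(theta')^2/2 - cos(theta)] = theta' theta'' + sin(theta) theta' = theta'(-sin(theta)) + theta' sin(theta) = 0
(D) d/dt[theta' + sin(theta)] = theta'' + cos(theta) theta' = -sin(theta) + theta' cos(theta), not identically 0

Only (C) has zero time-derivative. This is the total energy: kinetic (theta')^2/2 plus potential -cos(theta).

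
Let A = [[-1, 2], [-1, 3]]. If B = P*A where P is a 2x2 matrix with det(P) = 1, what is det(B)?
-1

By the multiplicative property of determinants, det(B) = det(P*A) = det(P) * det(A) = det(A),
so the determinant is invariant under multiplication by any determinant-1 matrix; we just need det(A).

det(A) = (-1)(3) - (2)(-1) = -3 - (-2) = -1

Therefore det(B) = 1 * (-1) = -1.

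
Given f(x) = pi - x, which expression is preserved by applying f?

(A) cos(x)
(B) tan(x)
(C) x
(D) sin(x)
D

For f(x) = pi - x:
sin(pi - x) = sin(x), so sine is invariant under this transformation.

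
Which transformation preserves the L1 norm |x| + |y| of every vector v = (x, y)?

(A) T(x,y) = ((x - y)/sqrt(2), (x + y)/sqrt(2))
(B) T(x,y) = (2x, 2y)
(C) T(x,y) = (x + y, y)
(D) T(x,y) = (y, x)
D

A transformation preserves a norm if ||T(v)|| = ||v|| for every v; a single vector where the norm changes rules an option out.

(A) T(x,y) = ((x - y)/sqrt(2), (x + y)/sqrt(2)): v = (1, 0) has norm |1| + |0| = 1, but T(v) = (sqrt(2)/2, sqrt(2)/2) has norm sqrt(2) -- not preserved.
(B) T(x,y) = (2x, 2y): v = (1, 0) has norm |1| + |0| = 1, but T(v) = (2, 0) has norm 2 -- not preserved.
(C) T(x,y) = (x + y, y): v = (0, 1) has norm |0| + |1| = 1, but T(v) = (1, 1) has norm 2 -- not preserved.
(D) T(x,y) = (y, x): preserves the norm -- it only permutes the coordinates and/or flips signs, which leaves |x| + |y| unchanged.

Therefore the answer is (D).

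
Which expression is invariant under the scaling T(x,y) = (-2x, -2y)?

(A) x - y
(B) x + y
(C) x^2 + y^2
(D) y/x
D

Under the uniform scaling T(x,y) = (-2x, -2y):
Substitute the transformed coordinates into each option and compare with the original:
(A) x - y  ->  (-2x) - (-2y) = -2x + 2y   [differs from x - y: not invariant]
(B) x + y  ->  (-2x) + (-2y) = -2x - 2y   [differs from x + y: not invariant]
(C) x^2 + y^2  ->  (-2x)^2 + (-2y)^2 = 4x^2 + 4y^2   [differs from x^2 + y^2: not invariant]
(D) y/x  ->  (-2y)/(-2x) = y/x   [equals y/x: invariant]

Only option (D), y/x, is unchanged by the transformation.
The common factor -2 cancels in a ratio of coordinates, while sums, products and sums of squares pick up factors of -2 or 4.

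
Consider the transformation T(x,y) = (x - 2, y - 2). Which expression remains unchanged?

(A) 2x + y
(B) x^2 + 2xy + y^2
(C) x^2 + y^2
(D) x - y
D

An expression E(x,y) is invariant under T if E(T(x,y)) = E(x,y). Here T(x,y) = (x - 2, y - 2).
Substitute the transformed coordinates into each option and compare with the original:
(A) 2x + y  ->  2(x - 2) + (y - 2) = 2x + y - 6   [differs from 2x + y: not invariant]
(B) x^2 + 2xy + y^2  ->  (x - 2)^2 + 2(x - 2)(y - 2) + (y - 2)^2 = x^2 + 2xy - 8x + y^2 - 8y + 16   [differs from x^2 + 2xy + y^2: not invariant]
(C) x^2 + y^2  ->  (x - 2)^2 + (y - 2)^2 = x^2 - 4x + y^2 - 4y + 8   [differs from x^2 + y^2: not invariant]
(D) x - y  ->  (x - 2) - (y - 2) = x - y   [equals x - y: invariant]

Only option (D), x - y, is unchanged by the transformation.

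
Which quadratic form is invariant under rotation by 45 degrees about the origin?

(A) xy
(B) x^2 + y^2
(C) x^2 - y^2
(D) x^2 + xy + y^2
B

Rotation by 45 degrees sends (x, y) to (sqrt(2)x/2 - sqrt(2)y/2, sqrt(2)x/2 + sqrt(2)y/2).
Substitute the transformed coordinates into each option and compare with the original:
(A) xy  ->  (sqrt(2)x/2 - sqrt(2)y/2)(sqrt(2)x/2 + sqrt(2)y/2) = x^2/2 - y^2/2   [differs from xy: not invariant]
(B) x^2 + y^2  ->  (sqrt(2)x/2 - sqrt(2)y/2)^2 + (sqrt(2)x/2 + sqrt(2)y/2)^2 = x^2 + y^2   [equals x^2 + y^2: invariant]
(C) x^2 - y^2  ->  (sqrt(2)x/2 - sqrt(2)y/2)^2 - (sqrt(2)x/2 + sqrt(2)y/2)^2 = -2xy   [differs from x^2 - y^2: not invariant]
(D) x^2 + xy + y^2  ->  (sqrt(2)x/2 - sqrt(2)y/2)^2 + (sqrt(2)x/2 - sqrt(2)y/2)(sqrt(2)x/2 + sqrt(2)y/2) + (sqrt(2)x/2 + sqrt(2)y/2)^2 = 3x^2/2 + y^2/2   [differs from x^2 + xy + y^2: not invariant]

Only option (B), x^2 + y^2, is unchanged by the transformation.
x^2 + y^2 is the squared distance from the origin, which rotations preserve.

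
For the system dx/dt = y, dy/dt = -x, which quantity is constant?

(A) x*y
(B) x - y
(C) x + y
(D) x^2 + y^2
D

A first integral I satisfies dI/dt = 0 along every solution. Differentiate each option and use the equation of motion:
(A) d/dt[x*y] = (dx/dt)y + x(dy/dt) = y^2 - x^2, not identically 0
(B) d/dt[x - y] = y - (-x) = x + y, not identically 0
(C) d/dt[x + y] = y + (-x) = y - x, not identically 0
(D) d/dt[x^2 + y^2] = 2x*dx/dt + 2y*dy/dt = 2x*y + 2y*(-x) = 0

Only (D) has zero time-derivative. So x^2 + y^2 (the squared radius; trajectories are circles) is the conserved quantity.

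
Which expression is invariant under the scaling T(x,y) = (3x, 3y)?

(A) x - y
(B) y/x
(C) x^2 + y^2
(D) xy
B

Under the uniform scaling T(x,y) = (3x, 3y):
Substitute the transformed coordinates into each option and compare with the original:
(A) x - y  ->  (3x) - (3y) = 3x - 3y   [differs from x - y: not invariant]
(B) y/x  ->  (3y)/(3x) = y/x   [equals y/x: invariant]
(C) x^2 + y^2  ->  (3x)^2 + (3y)^2 = 9x^2 + 9y^2   [differs from x^2 + y^2: not invariant]
(D) xy  ->  (3x)(3y) = 9xy   [differs from xy: not invariant]

Only option (B), y/x, is unchanged by the transformation.
The common factor 3 cancels in a ratio of coordinates, while sums, products and sums of squares pick up factors of 3 or 9.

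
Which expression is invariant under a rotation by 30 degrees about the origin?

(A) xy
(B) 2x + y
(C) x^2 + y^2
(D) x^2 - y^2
C

A rotation by 30 degrees sends (x, y) to (sqrt(3)x/2 - y/2, x/2 + sqrt(3)y/2).
Substitute the transformed coordinates into each option and compare with the original:
(A) xy  ->  (sqrt(3)x/2 - y/2)(x/2 + sqrt(3)y/2) = sqrt(3)x^2/4 + xy/2 - sqrt(3)y^2/4   [differs from xy: not invariant]
(B) 2x + y  ->  2(sqrt(3)x/2 - y/2) + (x/2 + sqrt(3)y/2) = x/2 + sqrt(3)x - y + sqrt(3)y/2   [differs from 2x + y: not invariant]
(C) x^2 + y^2  ->  (sqrt(3)x/2 - y/2)^2 + (x/2 + sqrt(3)y/2)^2 = x^2 + y^2   [equals x^2 + y^2: invariant]
(D) x^2 - y^2  ->  (sqrt(3)x/2 - y/2)^2 - (x/2 + sqrt(3)y/2)^2 = x^2/2 - sqrt(3)xy - y^2/2   [differs from x^2 - y^2: not invariant]

Only option (C), x^2 + y^2, is unchanged by the transformation.
Geometrically, x^2 + y^2 is the squared distance from the origin, which every rotation about the origin preserves.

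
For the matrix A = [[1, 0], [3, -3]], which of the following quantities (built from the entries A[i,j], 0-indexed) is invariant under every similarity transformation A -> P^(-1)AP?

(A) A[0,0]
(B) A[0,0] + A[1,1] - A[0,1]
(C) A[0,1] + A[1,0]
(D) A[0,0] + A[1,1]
D

A[0,0] + A[1,1] is the trace of A. By the cyclic property of the trace, tr(P^(-1)AP) = tr(APP^(-1)) = tr(A), so it is the same for every matrix similar to A.

The other combinations are not similarity invariants. For example, take P = [[1, -1], [0, 1]] (det P = 1), so P^(-1) = [[1, 1], [0, 1]] and
B = P^(-1)AP = [[4, -7], [3, -6]].
Evaluating each option on A and on B:
(A) A[0,0]: 1 for A, 4 for B -> changes
(B) A[0,0] + A[1,1] - A[0,1]: -2 for A, 5 for B -> changes
(C) A[0,1] + A[1,0]: 3 for A, -4 for B -> changes
(D) A[0,0] + A[1,1]: -2 for A, -2 for B -> unchanged

Only (D) A[0,0] + A[1,1] = -2 survives (and it does so for every P, not just this one), so it is the invariant.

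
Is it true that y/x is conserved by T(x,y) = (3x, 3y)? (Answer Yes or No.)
Yes

Substitute T(x,y) = (3x, 3y) into the expression and compare with the original.

Original: y/x
After applying T: (3y)/(3x) = y/x

This is identical to the original y/x, so the expression is invariant.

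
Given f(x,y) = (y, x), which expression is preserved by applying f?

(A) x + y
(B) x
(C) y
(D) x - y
A

For f(x,y) = (y, x):
After applying f: x' = y, y' = x. So x' + y' = y + x = x + y.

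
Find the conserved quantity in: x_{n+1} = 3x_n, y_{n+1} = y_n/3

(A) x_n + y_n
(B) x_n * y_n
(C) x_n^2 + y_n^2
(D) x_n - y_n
B

For the recurrence x_{n+1} = 3x_n, y_{n+1} = y_n/3:

x_{n+1} * y_{n+1} = (3x_n) * (y_n/3) = x_n * y_n
The product is conserved.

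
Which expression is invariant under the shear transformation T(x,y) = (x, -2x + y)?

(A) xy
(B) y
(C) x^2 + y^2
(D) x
D

Under the shear T(x,y) = (x, -2x + y):
Substitute the transformed coordinates into each option and compare with the original:
(A) xy  ->  (x)(-2x + y) = -2x^2 + xy   [differs from xy: not invariant]
(B) y  ->  (-2x + y) = -2x + y   [differs from y: not invariant]
(C) x^2 + y^2  ->  (x)^2 + (-2x + y)^2 = 5x^2 - 4xy + y^2   [differs from x^2 + y^2: not invariant]
(D) x  ->  (x) = x   [equals x: invariant]

Only option (D), x, is unchanged by the transformation.
A vertical shear moves points parallel to the y-axis, so the x-coordinate (and any function of x alone) is unchanged.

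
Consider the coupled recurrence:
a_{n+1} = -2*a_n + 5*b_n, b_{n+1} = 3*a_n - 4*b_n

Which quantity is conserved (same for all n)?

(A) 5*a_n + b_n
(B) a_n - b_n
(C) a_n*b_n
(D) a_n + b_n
D

Replace a_n by a_{n+1} = -2*a_n + 5*b_n and b_n by b_{n+1} = 3*a_n - 4*b_n in each option and simplify:
(A) 5*a_n + b_n  ->  5*(-2*a_n + 5*b_n) + (3*a_n - 4*b_n) = -7*a_n + 21*b_n   [not conserved]
(B) a_n - b_n  ->  (-2*a_n + 5*b_n) - (3*a_n - 4*b_n) = -5*a_n + 9*b_n   [not conserved]
(C) a_n*b_n  ->  (-2*a_n + 5*b_n)*(3*a_n - 4*b_n) = -6*a_n^2 + 23*a_n*b_n - 20*b_n^2   [not conserved]
(D) a_n + b_n  ->  (-2*a_n + 5*b_n) + (3*a_n - 4*b_n) = a_n + b_n   [conserved]

Only (D) a_n + b_n returns to itself after one step, so it is the conserved quantity.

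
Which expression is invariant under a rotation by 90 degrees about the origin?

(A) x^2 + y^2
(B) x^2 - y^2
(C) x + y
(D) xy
A

A rotation by 90 degrees sends (x, y) to (-y, x).
Substitute the transformed coordinates into each option and compare with the original:
(A) x^2 + y^2  ->  (-y)^2 + (x)^2 = x^2 + y^2   [equals x^2 + y^2: invariant]
(B) x^2 - y^2  ->  (-y)^2 - (x)^2 = -x^2 + y^2   [differs from x^2 - y^2: not invariant]
(C) x + y  ->  (-y) + (x) = x - y   [differs from x + y: not invariant]
(D) xy  ->  (-y)(x) = -xy   [differs from xy: not invariant]

Only option (A), x^2 + y^2, is unchanged by the transformation.
Geometrically, x^2 + y^2 is the squared distance from the origin, which every rotation about the origin preserves.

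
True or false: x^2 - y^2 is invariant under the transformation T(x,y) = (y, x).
False

Substitute T(x,y) = (y, x) into the expression and compare with the original.

Original: x^2 - y^2
After applying T: (y)^2 - (x)^2 = -x^2 + y^2

This differs from the original x^2 - y^2 (difference: -2x^2 + 2y^2), so the expression is NOT invariant.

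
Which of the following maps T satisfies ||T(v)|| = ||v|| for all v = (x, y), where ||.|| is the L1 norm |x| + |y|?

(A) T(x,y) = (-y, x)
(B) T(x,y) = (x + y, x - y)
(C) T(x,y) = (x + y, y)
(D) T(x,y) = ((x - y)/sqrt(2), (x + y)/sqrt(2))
A

A transformation preserves a norm if ||T(v)|| = ||v|| for every v; a single vector where the norm changes rules an option out.

(A) T(x,y) = (-y, x): preserves the norm -- it only permutes the coordinates and/or flips signs, which leaves |x| + |y| unchanged.
(B) T(x,y) = (x + y, x - y): v = (1, 0) has norm |1| + |0| = 1, but T(v) = (1, 1) has norm 2 -- not preserved.
(C) T(x,y) = (x + y, y): v = (0, 1) has norm |0| + |1| = 1, but T(v) = (1, 1) has norm 2 -- not preserved.
(D) T(x,y) = ((x - y)/sqrt(2), (x + y)/sqrt(2)): v = (1, 0) has norm |1| + |0| = 1, but T(v) = (sqrt(2)/2, sqrt(2)/2) has norm sqrt(2) -- not preserved.

Therefore the answer is (A).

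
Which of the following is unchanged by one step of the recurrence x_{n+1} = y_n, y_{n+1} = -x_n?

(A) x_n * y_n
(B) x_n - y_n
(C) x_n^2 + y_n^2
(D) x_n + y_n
C

For the recurrence x_{n+1} = y_n, y_{n+1} = -x_n:

x_{n+1}^2 + y_{n+1}^2 = y_n^2 + (-x_n)^2 = x_n^2 + y_n^2
The sum of squares is conserved (like energy in a harmonic oscillator).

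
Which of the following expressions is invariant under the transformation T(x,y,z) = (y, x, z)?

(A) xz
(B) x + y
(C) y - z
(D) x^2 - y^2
B

Apply T(x,y,z) = (y, x, z) to each option, i.e. replace (x, y, z) by the transformed coordinates.
Substitute the transformed coordinates into each option and compare with the original:
(A) xz  ->  (y)(z) = yz   [differs from xz: not invariant]
(B) x + y  ->  (y) + (x) = x + y   [equals x + y: invariant]
(C) y - z  ->  (x) - (z) = x - z   [differs from y - z: not invariant]
(D) x^2 - y^2  ->  (y)^2 - (x)^2 = -x^2 + y^2   [differs from x^2 - y^2: not invariant]

Only option (B), x + y, is unchanged by the transformation.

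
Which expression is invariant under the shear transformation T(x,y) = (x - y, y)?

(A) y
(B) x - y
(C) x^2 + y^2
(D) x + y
A

Under the shear T(x,y) = (x - y, y):
Substitute the transformed coordinates into each option and compare with the original:
(A) y  ->  (y) = y   [equals y: invariant]
(B) x - y  ->  (x - y) - (y) = x - 2y   [differs from x - y: not invariant]
(C) x^2 + y^2  ->  (x - y)^2 + (y)^2 = x^2 - 2xy + 2y^2   [differs from x^2 + y^2: not invariant]
(D) x + y  ->  (x - y) + (y) = x   [differs from x + y: not invariant]

Only option (A), y, is unchanged by the transformation.
A horizontal shear moves points parallel to the x-axis, so the y-coordinate (and any function of y alone) is unchanged.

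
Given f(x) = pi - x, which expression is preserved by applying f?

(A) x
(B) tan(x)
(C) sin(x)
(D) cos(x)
C

For f(x) = pi - x:
sin(pi - x) = sin(x), so sine is invariant under this transformation.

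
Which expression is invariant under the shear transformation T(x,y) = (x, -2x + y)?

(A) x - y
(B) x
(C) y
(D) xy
B

Under the shear T(x,y) = (x, -2x + y):
Substitute the transformed coordinates into each option and compare with the original:
(A) x - y  ->  (x) - (-2x + y) = 3x - y   [differs from x - y: not invariant]
(B) x  ->  (x) = x   [equals x: invariant]
(C) y  ->  (-2x + y) = -2x + y   [differs from y: not invariant]
(D) xy  ->  (x)(-2x + y) = -2x^2 + xy   [differs from xy: not invariant]

Only option (B), x, is unchanged by the transformation.
A vertical shear moves points parallel to the y-axis, so the x-coordinate (and any function of x alone) is unchanged.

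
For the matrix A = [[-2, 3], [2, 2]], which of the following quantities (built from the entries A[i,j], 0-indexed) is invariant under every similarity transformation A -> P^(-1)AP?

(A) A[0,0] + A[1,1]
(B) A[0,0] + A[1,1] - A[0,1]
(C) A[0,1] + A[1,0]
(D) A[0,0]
A

A[0,0] + A[1,1] is the trace of A. By the cyclic property of the trace, tr(P^(-1)AP) = tr(APP^(-1)) = tr(A), so it is the same for every matrix similar to A.

The other combinations are not similarity invariants. For example, take P = [[1, 2], [0, 1]] (det P = 1), so P^(-1) = [[1, -2], [0, 1]] and
B = P^(-1)AP = [[-6, -13], [2, 6]].
Evaluating each option on A and on B:
(A) A[0,0] + A[1,1]: 0 for A, 0 for B -> unchanged
(B) A[0,0] + A[1,1] - A[0,1]: -3 for A, 13 for B -> changes
(C) A[0,1] + A[1,0]: 5 for A, -11 for B -> changes
(D) A[0,0]: -2 for A, -6 for B -> changes

Only (A) A[0,0] + A[1,1] = 0 survives (and it does so for every P, not just this one), so it is the invariant.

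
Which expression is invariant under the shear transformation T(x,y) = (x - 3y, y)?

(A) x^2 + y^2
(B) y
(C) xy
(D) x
B

Under the shear T(x,y) = (x - 3y, y):
Substitute the transformed coordinates into each option and compare with the original:
(A) x^2 + y^2  ->  (x - 3y)^2 + (y)^2 = x^2 - 6xy + 10y^2   [differs from x^2 + y^2: not invariant]
(B) y  ->  (y) = y   [equals y: invariant]
(C) xy  ->  (x - 3y)(y) = xy - 3y^2   [differs from xy: not invariant]
(D) x  ->  (x - 3y) = x - 3y   [differs from x: not invariant]

Only option (B), y, is unchanged by the transformation.
A horizontal shear moves points parallel to the x-axis, so the y-coordinate (and any function of y alone) is unchanged.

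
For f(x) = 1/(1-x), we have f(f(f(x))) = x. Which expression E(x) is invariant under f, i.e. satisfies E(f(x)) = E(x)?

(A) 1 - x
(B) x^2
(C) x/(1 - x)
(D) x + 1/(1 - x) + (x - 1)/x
D

Replace x by f(x) = 1/(1 - x) in each option and simplify. As a quick numerical cross-check, also compare E(4) with E(f(4)) = E(-1/3).

(A) 1 - x  ->  1 - (1/(1 - x)) = x/(x - 1); check: E(4) = -3 but E(-1/3) = 4/3.   [not invariant]
(B) x^2  ->  (1/(1 - x))^2 = (x - 1)^(-2); check: E(4) = 16 but E(-1/3) = 1/9.   [not invariant]
(C) x/(1 - x)  ->  (1/(1 - x))/(1 - (1/(1 - x))) = -1/x; check: E(4) = -4/3 but E(-1/3) = -1/4.   [not invariant]
(D) x + 1/(1 - x) + (x - 1)/x  ->  (1/(1 - x)) + 1/(1 - (1/(1 - x))) + ((1/(1 - x)) - 1)/(1/(1 - x)), which simplifies back to x + 1/(1 - x) + (x - 1)/x; check: E(4) = 53/12, E(-1/3) = 53/12.   [invariant]

Only (D) is unchanged. Indeed f(f(x)) = 1/(1 - 1/(1-x)) = (1-x)/(-x) = (x-1)/x, so E(x) = x + f(x) + f(f(x)) is the sum over the whole 3-cycle; applying f just permutes the three terms cyclically (x -> f(x) -> f(f(x)) -> x), leaving the sum unchanged.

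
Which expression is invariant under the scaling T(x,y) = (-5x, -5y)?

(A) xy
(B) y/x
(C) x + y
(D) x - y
B

Under the uniform scaling T(x,y) = (-5x, -5y):
Substitute the transformed coordinates into each option and compare with the original:
(A) xy  ->  (-5x)(-5y) = 25xy   [differs from xy: not invariant]
(B) y/x  ->  (-5y)/(-5x) = y/x   [equals y/x: invariant]
(C) x + y  ->  (-5x) + (-5y) = -5x - 5y   [differs from x + y: not invariant]
(D) x - y  ->  (-5x) - (-5y) = -5x + 5y   [differs from x - y: not invariant]

Only option (B), y/x, is unchanged by the transformation.
The common factor -5 cancels in a ratio of coordinates, while sums, products and sums of squares pick up factors of -5 or 25.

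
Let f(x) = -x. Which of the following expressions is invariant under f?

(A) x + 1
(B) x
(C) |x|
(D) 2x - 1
C

For f(x) = -x:
Applying f replaces x by -x. Since |-x| = |x|, the absolute value is unchanged by f, whereas x -> -x, 2x - 1 -> -2x - 1 and x + 1 -> -x + 1 all change.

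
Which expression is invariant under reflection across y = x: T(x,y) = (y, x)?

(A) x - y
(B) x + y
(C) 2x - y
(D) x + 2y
B

The map is reflection across y = x: T(x,y) = (y, x).
Substitute the transformed coordinates into each option and compare with the original:
(A) x - y  ->  (y) - (x) = -x + y   [differs from x - y: not invariant]
(B) x + y  ->  (y) + (x) = x + y   [equals x + y: invariant]
(C) 2x - y  ->  2(y) - (x) = -x + 2y   [differs from 2x - y: not invariant]
(D) x + 2y  ->  (y) + 2(x) = 2x + y   [differs from x + 2y: not invariant]

Only option (B), x + y, is unchanged by the transformation.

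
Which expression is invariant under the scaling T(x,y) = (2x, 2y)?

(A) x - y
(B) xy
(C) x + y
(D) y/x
D

Under the uniform scaling T(x,y) = (2x, 2y):
Substitute the transformed coordinates into each option and compare with the original:
(A) x - y  ->  (2x) - (2y) = 2x - 2y   [differs from x - y: not invariant]
(B) xy  ->  (2x)(2y) = 4xy   [differs from xy: not invariant]
(C) x + y  ->  (2x) + (2y) = 2x + 2y   [differs from x + y: not invariant]
(D) y/x  ->  (2y)/(2x) = y/x   [equals y/x: invariant]

Only option (D), y/x, is unchanged by the transformation.
The common factor 2 cancels in a ratio of coordinates, while sums, products and sums of squares pick up factors of 2 or 4.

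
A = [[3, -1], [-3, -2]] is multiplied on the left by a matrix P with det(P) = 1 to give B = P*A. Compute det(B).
-9

By the multiplicative property of determinants, det(B) = det(P*A) = det(P) * det(A) = det(A),
so the determinant is invariant under multiplication by any determinant-1 matrix; we just need det(A).

det(A) = (3)(-2) - (-1)(-3) = -6 - 3 = -9

Therefore det(B) = 1 * (-9) = -9.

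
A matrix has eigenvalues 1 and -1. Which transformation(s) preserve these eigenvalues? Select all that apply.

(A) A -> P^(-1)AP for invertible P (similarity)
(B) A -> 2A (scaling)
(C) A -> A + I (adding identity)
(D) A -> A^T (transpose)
A and D

Eigenvalues are preserved by:
1. Similarity transformations: A -> P^(-1)AP (same characteristic polynomial)
2. Transpose: A^T has the same eigenvalues as A

Eigenvalues are NOT preserved by:
- Adding identity: eigenvalues become 1+1, -1+1
- Scaling: eigenvalues become 2, -2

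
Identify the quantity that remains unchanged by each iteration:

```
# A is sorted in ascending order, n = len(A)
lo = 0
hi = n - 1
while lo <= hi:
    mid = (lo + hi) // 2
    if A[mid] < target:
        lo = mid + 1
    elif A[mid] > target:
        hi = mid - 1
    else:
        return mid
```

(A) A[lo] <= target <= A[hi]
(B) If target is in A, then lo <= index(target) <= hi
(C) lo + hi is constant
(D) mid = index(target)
B

A loop invariant must hold before the first iteration and be re-established by every execution of the body.

(B) If target is in A, then lo <= index(target) <= hi: Before the loop [lo, hi] = [0, n-1] covers every index. When A[mid] < target, sortedness puts target strictly to the right of mid, so setting lo = mid + 1 keeps index(target) in [lo, hi]; symmetrically for hi = mid - 1. Hence 'if target is in A then lo <= index(target) <= hi' holds after every iteration, and when lo > hi it proves target is absent.

The other options fail:
(A) A[lo] <= target <= A[hi]: fails when target is not in A (e.g. target < A[0] already violates it before the loop), so it is not maintained in general.
(C) lo + hi is constant: each iteration moves exactly one of lo, hi, so lo + hi changes (e.g. 0 + (n-1) becomes (mid+1) + (n-1)).
(D) mid = index(target): mid is just the current probe; it equals index(target) only on the iteration that returns.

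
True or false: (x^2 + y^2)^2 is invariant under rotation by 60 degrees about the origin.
True

Applying rotation by 60 degrees: x' = x*cos(60 degrees) - y*sin(60 degrees) = x/2 - sqrt(3)y/2, y' = x*sin(60 degrees) + y*cos(60 degrees) = sqrt(3)x/2 + y/2

Substituting into (x^2 + y^2)^2:
((x/2 - sqrt(3)y/2)^2 + (sqrt(3)x/2 + y/2)^2)^2
= x^4 + 2x^2y^2 + y^4 = (x^2 + y^2)^2

This equals the original expression (x^2 + y^2)^2, so it IS invariant.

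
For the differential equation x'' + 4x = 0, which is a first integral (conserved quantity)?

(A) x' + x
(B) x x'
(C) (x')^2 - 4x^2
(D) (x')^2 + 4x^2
D

A first integral I satisfies dI/dt = 0 along every solution. Differentiate each option and use the equation of motion:
(A) d/dt[x' + x] = x'' + x' = -4x + x', not identically 0
(B) d/dt[x x'] = (x')^2 + x x'' = (x')^2 - 4x^2, not identically 0
(C) d/dt[(x')^2 - 4x^2] = 2x'x'' - 8x x' = -16x x', not identically 0
(D) d/dt[(x')^2 + 4x^2] = 2x'x'' + 8x x' = 2x'(-4x) + 8x x' = 0

Only (D) has zero time-derivative. So the energy-like quantity (x')^2 + 4x^2 is the first integral.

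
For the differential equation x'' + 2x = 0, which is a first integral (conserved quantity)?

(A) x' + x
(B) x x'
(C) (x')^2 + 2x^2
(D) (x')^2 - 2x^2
C

A first integral I satisfies dI/dt = 0 along every solution. Differentiate each option and use the equation of motion:
(A) d/dt[x' + x] = x'' + x' = -2x + x', not identically 0
(B) d/dt[x x'] = (x')^2 + x x'' = (x')^2 - 2x^2, not identically 0
(C) d/dt[(x')^2 + 2x^2] = 2x'x'' + 4x x' = 2x'(-2x) + 4x x' = 0
(D) d/dt[(x')^2 - 2x^2] = 2x'x'' - 4x x' = -8x x', not identically 0

Only (C) has zero time-derivative. So the energy-like quantity (x')^2 + 2x^2 is the first integral.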